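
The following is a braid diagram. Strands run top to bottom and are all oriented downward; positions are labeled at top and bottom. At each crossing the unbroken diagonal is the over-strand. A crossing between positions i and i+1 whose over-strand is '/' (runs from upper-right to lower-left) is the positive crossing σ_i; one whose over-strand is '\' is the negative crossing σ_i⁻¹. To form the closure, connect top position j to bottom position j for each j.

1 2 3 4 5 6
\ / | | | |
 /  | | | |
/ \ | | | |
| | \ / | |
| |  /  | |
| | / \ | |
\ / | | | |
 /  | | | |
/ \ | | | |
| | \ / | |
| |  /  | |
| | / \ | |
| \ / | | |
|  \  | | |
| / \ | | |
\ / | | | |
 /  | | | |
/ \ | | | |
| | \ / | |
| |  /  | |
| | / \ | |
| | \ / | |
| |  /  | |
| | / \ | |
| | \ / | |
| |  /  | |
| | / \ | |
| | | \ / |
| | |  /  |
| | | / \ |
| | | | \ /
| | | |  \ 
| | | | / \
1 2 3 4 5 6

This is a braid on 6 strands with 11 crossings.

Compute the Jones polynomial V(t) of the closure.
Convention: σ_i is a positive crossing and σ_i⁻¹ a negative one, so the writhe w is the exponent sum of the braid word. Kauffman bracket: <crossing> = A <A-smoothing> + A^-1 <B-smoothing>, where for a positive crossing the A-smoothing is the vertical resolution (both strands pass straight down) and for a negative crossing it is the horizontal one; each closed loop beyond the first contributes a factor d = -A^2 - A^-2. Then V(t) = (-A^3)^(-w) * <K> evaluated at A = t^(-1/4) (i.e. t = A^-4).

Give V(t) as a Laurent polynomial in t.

Reading the diagram top to bottom ('/'-over between positions i,i+1 = s_i, '\'-over = s_i^-1): braid word = s1 s3 s1 s3 s2^-1 s1 s3 s3 s3 s4 s5^-1.
The presented braid s1 s3 s1 s3 s2^-1 s1 s3 s3 s3 s4 s5^-1 on 6 strands reduces by inverse Markov moves (closure unchanged at each step):
  Destabilize: the word has the form β·s5^-1 where s5^-1 occurs only as the final letter (β ∈ B_5); drop it and the last strand → 5 strands.
  Destabilize: the word has the form β·s4 where s4 occurs only as the final letter (β ∈ B_4); drop it and the last strand → 4 strands.
Reduced to β = s1 s3 s1 s3 s2^-1 s1 s3 s3 s3 on 4 strands, 9 crossings.
Compute on β:
Braid: s1 s3 s1 s3 s2^-1 s1 s3 s3 s3 on 4 strands, 9 crossings.
Writhe w = (#positive) - (#negative) = 8 - 1 = 7.
State-sum expansion of <K>. There are 2^9 = 512 states.
Smooth each crossing (0=||, 1=⌣⌢); contribution A^(Σ sign_k(1-2s_k)) * d^(L-1).
Tabulate the states by total A-exponent and number of loops L (A-exp: L × count):
  A^9: L=3 ×1
  A^7: L=2 ×8, L=4 ×1
  A^5: L=1 ×15, L=3 ×21
  A^3: L=2 ×60, L=4 ×24
  A^1: L=3 ×110, L=5 ×16
  A^-1: L=4 ×120, L=6 ×6
  A^-3: L=5 ×83, L=7 ×1
  A^-5: L=6 ×36
  A^-7: L=7 ×9
  A^-9: L=8 ×1
Each group contributes A^e * Σ count * d^(L-1):
Powers of d = -A^2 - A^-2: d^2 = A^4 + 2 + A^-4; d^3 = -A^6 - 3*A^2 - 3*A^-2 - A^-6; d^4 = A^8 + 4*A^4 + 6 + 4*A^-4 + A^-8; d^5 = -A^10 - 5*A^6 - 10*A^2 - 10*A^-2 - 5*A^-6 - A^-10; d^6 = A^12 + 6*A^8 + 15*A^4 + 20 + 15*A^-4 + 6*A^-8 + A^-12; d^7 = -A^14 - 7*A^10 - 21*A^6 - 35*A^2 - 35*A^-2 - 21*A^-6 - 7*A^-10 - A^-14.
  A^9 * (d^2) = A^13 + 2*A^9 + A^5
  A^7 * (8*d + d^3) = -A^13 - 11*A^9 - 11*A^5 - A
  A^5 * (15 + 21*d^2) = 21*A^9 + 57*A^5 + 21*A
  A^3 * (60*d + 24*d^3) = -24*A^9 - 132*A^5 - 132*A - 24*A^-3
  A^1 * (110*d^2 + 16*d^4) = 16*A^9 + 174*A^5 + 316*A + 174*A^-3 + 16*A^-7
  A^-1 * (120*d^3 + 6*d^5) = -6*A^9 - 150*A^5 - 420*A - 420*A^-3 - 150*A^-7 - 6*A^-11
  A^-3 * (83*d^4 + d^6) = A^9 + 89*A^5 + 347*A + 518*A^-3 + 347*A^-7 + 89*A^-11 + A^-15
  A^-5 * (36*d^5) = -36*A^5 - 180*A - 360*A^-3 - 360*A^-7 - 180*A^-11 - 36*A^-15
  A^-7 * (9*d^6) = 9*A^5 + 54*A + 135*A^-3 + 180*A^-7 + 135*A^-11 + 54*A^-15 + 9*A^-19
  A^-9 * (d^7) = -A^5 - 7*A - 21*A^-3 - 35*A^-7 - 35*A^-11 - 21*A^-15 - 7*A^-19 - A^-23
Summing the groups: <K> = -A^9 - 2*A + 2*A^-3 - 2*A^-7 + 3*A^-11 - 2*A^-15 + 2*A^-19 - A^-23
Normalise by the writhe: (-A^3)^(-w) = (-A^3)^(-7) = -A^-21, so f(A) = -A^-21 * <K> = A^-12 + 2*A^-20 - 2*A^-24 + 2*A^-28 - 3*A^-32 + 2*A^-36 - 2*A^-40 + A^-44.
Substitute A = t^(-1/4), i.e. A^e → t^(-e/4): V(t) = t^11 - 2*t^10 + 2*t^9 - 3*t^8 + 2*t^7 - 2*t^6 + 2*t^5 + t^3

Answer: t^11 - 2*t^10 + 2*t^9 - 3*t^8 + 2*t^7 - 2*t^6 + 2*t^5 + t^3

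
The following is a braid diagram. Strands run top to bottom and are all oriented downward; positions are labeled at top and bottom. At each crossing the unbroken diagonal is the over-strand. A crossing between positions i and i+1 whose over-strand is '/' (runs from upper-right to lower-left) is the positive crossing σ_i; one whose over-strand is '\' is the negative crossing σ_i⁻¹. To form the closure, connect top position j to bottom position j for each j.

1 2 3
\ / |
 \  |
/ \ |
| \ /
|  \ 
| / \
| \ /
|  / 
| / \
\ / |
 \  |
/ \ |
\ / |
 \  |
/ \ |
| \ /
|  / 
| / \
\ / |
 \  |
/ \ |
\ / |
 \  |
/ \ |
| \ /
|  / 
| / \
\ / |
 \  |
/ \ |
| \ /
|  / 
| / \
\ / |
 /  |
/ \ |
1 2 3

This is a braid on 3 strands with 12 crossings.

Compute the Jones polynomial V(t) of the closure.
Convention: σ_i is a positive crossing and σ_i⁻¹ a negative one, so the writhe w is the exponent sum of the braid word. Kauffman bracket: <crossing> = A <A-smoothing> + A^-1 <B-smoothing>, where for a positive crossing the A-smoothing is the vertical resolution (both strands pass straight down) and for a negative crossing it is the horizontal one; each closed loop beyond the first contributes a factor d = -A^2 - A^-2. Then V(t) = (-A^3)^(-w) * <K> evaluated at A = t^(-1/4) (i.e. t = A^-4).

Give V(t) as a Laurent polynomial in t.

Reading the diagram top to bottom ('/'-over between positions i,i+1 = s_i, '\'-over = s_i^-1): braid word = s1^-1 s2^-1 s2 s1^-1 s1^-1 s2 s1^-1 s1^-1 s2 s1^-1 s2 s1.
The presented braid s1^-1 s2^-1 s2 s1^-1 s1^-1 s2 s1^-1 s1^-1 s2 s1^-1 s2 s1 on 3 strands reduces by inverse Markov moves (closure unchanged at each step):
  Deconjugate: the word is γ·β·γ⁻¹ with γ = s1^-1 s2^-1 (prefix) and γ⁻¹ = s2 s1 (suffix); strip both.
Reduced to β = s2 s1^-1 s1^-1 s2 s1^-1 s1^-1 s2 s1^-1 on 3 strands, 8 crossings.
Compute on β:
Braid: s2 s1^-1 s1^-1 s2 s1^-1 s1^-1 s2 s1^-1 on 3 strands, 8 crossings.
Writhe w = (#positive) - (#negative) = 3 - 5 = -2.
State-sum expansion of <K>. There are 2^8 = 256 states.
Each crossing splits two ways (0=vertical, 1=horizontal). The state's weight is A^(#A-smoothings - #B-smoothings) * d^(loops - 1).
Tabulate the states by total A-exponent and number of loops L (A-exp: L × count):
  A^8: L=6 ×1
  A^6: L=5 ×8
  A^4: L=4 ×28
  A^2: L=3 ×55, L=5 ×1
  A^0: L=2 ×63, L=4 ×7
  A^-2: L=1 ×35, L=3 ×21
  A^-4: L=2 ×26, L=4 ×2
  A^-6: L=3 ×8
  A^-8: L=4 ×1
Each group contributes A^e * Σ count * d^(L-1):
Powers of d = -A^2 - A^-2: d^2 = A^4 + 2 + A^-4; d^3 = -A^6 - 3*A^2 - 3*A^-2 - A^-6; d^4 = A^8 + 4*A^4 + 6 + 4*A^-4 + A^-8; d^5 = -A^10 - 5*A^6 - 10*A^2 - 10*A^-2 - 5*A^-6 - A^-10.
  A^8 * (d^5) = -A^18 - 5*A^14 - 10*A^10 - 10*A^6 - 5*A^2 - A^-2
  A^6 * (8*d^4) = 8*A^14 + 32*A^10 + 48*A^6 + 32*A^2 + 8*A^-2
  A^4 * (28*d^3) = -28*A^10 - 84*A^6 - 84*A^2 - 28*A^-2
  A^2 * (55*d^2 + d^4) = A^10 + 59*A^6 + 116*A^2 + 59*A^-2 + A^-6
  A^0 * (63*d + 7*d^3) = -7*A^6 - 84*A^2 - 84*A^-2 - 7*A^-6
  A^-2 * (35 + 21*d^2) = 21*A^2 + 77*A^-2 + 21*A^-6
  A^-4 * (26*d + 2*d^3) = -2*A^2 - 32*A^-2 - 32*A^-6 - 2*A^-10
  A^-6 * (8*d^2) = 8*A^-2 + 16*A^-6 + 8*A^-10
  A^-8 * (d^3) = -A^-2 - 3*A^-6 - 3*A^-10 - A^-14
Summing the groups: <K> = -A^18 + 3*A^14 - 5*A^10 + 6*A^6 - 6*A^2 + 6*A^-2 - 4*A^-6 + 3*A^-10 - A^-14
Normalise by the writhe: (-A^3)^(-w) = (-A^3)^(2) = A^6, so f(A) = A^6 * <K> = -A^24 + 3*A^20 - 5*A^16 + 6*A^12 - 6*A^8 + 6*A^4 - 4 + 3*A^-4 - A^-8.
Substitute A = t^(-1/4), i.e. A^e → t^(-e/4): V(t) = -t^2 + 3*t - 4 + 6*t^-1 - 6*t^-2 + 6*t^-3 - 5*t^-4 + 3*t^-5 - t^-6

Answer: -t^2 + 3*t - 4 + 6*t^-1 - 6*t^-2 + 6*t^-3 - 5*t^-4 + 3*t^-5 - t^-6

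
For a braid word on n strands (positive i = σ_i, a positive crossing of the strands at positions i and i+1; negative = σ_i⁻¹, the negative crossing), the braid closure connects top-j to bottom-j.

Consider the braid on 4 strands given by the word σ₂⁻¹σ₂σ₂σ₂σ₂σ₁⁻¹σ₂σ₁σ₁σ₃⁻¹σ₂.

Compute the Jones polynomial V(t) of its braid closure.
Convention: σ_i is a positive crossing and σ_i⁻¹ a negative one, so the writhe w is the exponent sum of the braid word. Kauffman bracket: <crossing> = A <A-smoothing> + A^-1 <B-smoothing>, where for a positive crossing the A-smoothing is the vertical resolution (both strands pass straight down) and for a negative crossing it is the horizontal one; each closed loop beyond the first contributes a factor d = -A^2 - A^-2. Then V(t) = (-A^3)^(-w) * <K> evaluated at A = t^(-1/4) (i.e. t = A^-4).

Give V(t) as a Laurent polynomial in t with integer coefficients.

-t^9 + t^8 - 2*t^7 + 3*t^6 - 2*t^5 + 2*t^4 - t^3 + t^2

Derivation:
The presented braid s2^-1 s2 s2 s2 s2 s1^-1 s2 s1 s1 s3^-1 s2 on 4 strands reduces by inverse Markov moves (closure unchanged at each step):
  Deconjugate: the word is γ·β·γ⁻¹ with γ = s2^-1 (prefix) and γ⁻¹ = s2 (suffix); strip both.
  Destabilize: the word has the form β·s3^-1 where s3^-1 occurs only as the final letter (β ∈ B_3); drop it and the last strand → 3 strands.
Reduced to β = s2 s2 s2 s2 s1^-1 s2 s1 s1 on 3 strands, 8 crossings.
Compute on β:
Braid: s2 s2 s2 s2 s1^-1 s2 s1 s1 on 3 strands, 8 crossings.
Writhe w = (#positive) - (#negative) = 7 - 1 = 6.
State-sum expansion of <K>. There are 2^8 = 256 states.
Smooth each crossing (0=||, 1=⌣⌢); contribution A^(Σ sign_k(1-2s_k)) * d^(L-1).
Tabulate the states by total A-exponent and number of loops L (A-exp: L × count):
  A^8: L=2 ×1
  A^6: L=1 ×5, L=3 ×3
  A^4: L=2 ×27, L=4 ×1
  A^2: L=1 ×18, L=3 ×38
  A^0: L=2 ×41, L=4 ×29
  A^-2: L=3 ×44, L=5 ×12
  A^-4: L=4 ×26, L=6 ×2
  A^-6: L=5 ×8
  A^-8: L=6 ×1
Each group contributes A^e * Σ count * d^(L-1):
Powers of d = -A^2 - A^-2: d^2 = A^4 + 2 + A^-4; d^3 = -A^6 - 3*A^2 - 3*A^-2 - A^-6; d^4 = A^8 + 4*A^4 + 6 + 4*A^-4 + A^-8; d^5 = -A^10 - 5*A^6 - 10*A^2 - 10*A^-2 - 5*A^-6 - A^-10.
  A^8 * (d) = -A^10 - A^6
  A^6 * (5 + 3*d^2) = 3*A^10 + 11*A^6 + 3*A^2
  A^4 * (27*d + d^3) = -A^10 - 30*A^6 - 30*A^2 - A^-2
  A^2 * (18 + 38*d^2) = 38*A^6 + 94*A^2 + 38*A^-2
  A^0 * (41*d + 29*d^3) = -29*A^6 - 128*A^2 - 128*A^-2 - 29*A^-6
  A^-2 * (44*d^2 + 12*d^4) = 12*A^6 + 92*A^2 + 160*A^-2 + 92*A^-6 + 12*A^-10
  A^-4 * (26*d^3 + 2*d^5) = -2*A^6 - 36*A^2 - 98*A^-2 - 98*A^-6 - 36*A^-10 - 2*A^-14
  A^-6 * (8*d^4) = 8*A^2 + 32*A^-2 + 48*A^-6 + 32*A^-10 + 8*A^-14
  A^-8 * (d^5) = -A^2 - 5*A^-2 - 10*A^-6 - 10*A^-10 - 5*A^-14 - A^-18
Summing the groups: <K> = A^10 - A^6 + 2*A^2 - 2*A^-2 + 3*A^-6 - 2*A^-10 + A^-14 - A^-18
Normalise by the writhe: (-A^3)^(-w) = (-A^3)^(-6) = A^-18, so f(A) = A^-18 * <K> = A^-8 - A^-12 + 2*A^-16 - 2*A^-20 + 3*A^-24 - 2*A^-28 + A^-32 - A^-36.
Substitute A = t^(-1/4), i.e. A^e → t^(-e/4): V(t) = -t^9 + t^8 - 2*t^7 + 3*t^6 - 2*t^5 + 2*t^4 - t^3 + t^2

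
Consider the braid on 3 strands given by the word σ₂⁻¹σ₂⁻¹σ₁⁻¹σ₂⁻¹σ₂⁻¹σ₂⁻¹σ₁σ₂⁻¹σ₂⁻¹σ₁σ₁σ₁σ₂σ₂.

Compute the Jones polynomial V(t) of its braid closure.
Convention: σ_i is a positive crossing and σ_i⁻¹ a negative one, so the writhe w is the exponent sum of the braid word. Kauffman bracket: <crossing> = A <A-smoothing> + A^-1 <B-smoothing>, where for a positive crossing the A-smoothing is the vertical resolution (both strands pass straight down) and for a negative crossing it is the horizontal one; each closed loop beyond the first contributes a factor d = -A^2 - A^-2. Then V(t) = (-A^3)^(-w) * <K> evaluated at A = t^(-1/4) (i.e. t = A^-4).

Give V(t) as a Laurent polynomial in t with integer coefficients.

The presented braid s2^-1 s2^-1 s1^-1 s2^-1 s2^-1 s2^-1 s1 s2^-1 s2^-1 s1 s1 s1 s2 s2 on 3 strands reduces by inverse Markov moves (closure unchanged at each step):
  Deconjugate: the word is γ·β·γ⁻¹ with γ = s2^-1 (prefix) and γ⁻¹ = s2 (suffix); strip both.
  Deconjugate: the word is γ·β·γ⁻¹ with γ = s2^-1 s1^-1 (prefix) and γ⁻¹ = s1 s2 (suffix); strip both.
Reduced to β = s2^-1 s2^-1 s2^-1 s1 s2^-1 s2^-1 s1 s1 on 3 strands, 8 crossings.
Compute on β:
Braid: s2^-1 s2^-1 s2^-1 s1 s2^-1 s2^-1 s1 s1 on 3 strands, 8 crossings.
Writhe w = (#positive) - (#negative) = 3 - 5 = -2.
Enumerate smoothing states for the bracket polynomial. There are 2^8 = 256 states.
Smooth each crossing (0=||, 1=⌣⌢); contribution A^(Σ sign_k(1-2s_k)) * d^(L-1).
Tabulate the states by total A-exponent and number of loops L (A-exp: L × count):
  A^8: L=6 ×1
  A^6: L=5 ×8
  A^4: L=4 ×27, L=6 ×1
  A^2: L=3 ×50, L=5 ×6
  A^0: L=2 ×53, L=4 ×17
  A^-2: L=1 ×27, L=3 ×28, L=5 ×1
  A^-4: L=2 ×24, L=4 ×4
  A^-6: L=3 ×8
  A^-8: L=4 ×1
Each group contributes A^e * Σ count * d^(L-1):
Powers of d = -A^2 - A^-2: d^2 = A^4 + 2 + A^-4; d^3 = -A^6 - 3*A^2 - 3*A^-2 - A^-6; d^4 = A^8 + 4*A^4 + 6 + 4*A^-4 + A^-8; d^5 = -A^10 - 5*A^6 - 10*A^2 - 10*A^-2 - 5*A^-6 - A^-10.
  A^8 * (d^5) = -A^18 - 5*A^14 - 10*A^10 - 10*A^6 - 5*A^2 - A^-2
  A^6 * (8*d^4) = 8*A^14 + 32*A^10 + 48*A^6 + 32*A^2 + 8*A^-2
  A^4 * (27*d^3 + d^5) = -A^14 - 32*A^10 - 91*A^6 - 91*A^2 - 32*A^-2 - A^-6
  A^2 * (50*d^2 + 6*d^4) = 6*A^10 + 74*A^6 + 136*A^2 + 74*A^-2 + 6*A^-6
  A^0 * (53*d + 17*d^3) = -17*A^6 - 104*A^2 - 104*A^-2 - 17*A^-6
  A^-2 * (27 + 28*d^2 + d^4) = A^6 + 32*A^2 + 89*A^-2 + 32*A^-6 + A^-10
  A^-4 * (24*d + 4*d^3) = -4*A^2 - 36*A^-2 - 36*A^-6 - 4*A^-10
  A^-6 * (8*d^2) = 8*A^-2 + 16*A^-6 + 8*A^-10
  A^-8 * (d^3) = -A^-2 - 3*A^-6 - 3*A^-10 - A^-14
Summing the groups: <K> = -A^18 + 2*A^14 - 4*A^10 + 5*A^6 - 4*A^2 + 5*A^-2 - 3*A^-6 + 2*A^-10 - A^-14
Normalise by the writhe: (-A^3)^(-w) = (-A^3)^(2) = A^6, so f(A) = A^6 * <K> = -A^24 + 2*A^20 - 4*A^16 + 5*A^12 - 4*A^8 + 5*A^4 - 3 + 2*A^-4 - A^-8.
Substitute A = t^(-1/4), i.e. A^e → t^(-e/4): V(t) = -t^2 + 2*t - 3 + 5*t^-1 - 4*t^-2 + 5*t^-3 - 4*t^-4 + 2*t^-5 - t^-6

Answer: -t^2 + 2*t - 3 + 5*t^-1 - 4*t^-2 + 5*t^-3 - 4*t^-4 + 2*t^-5 - t^-6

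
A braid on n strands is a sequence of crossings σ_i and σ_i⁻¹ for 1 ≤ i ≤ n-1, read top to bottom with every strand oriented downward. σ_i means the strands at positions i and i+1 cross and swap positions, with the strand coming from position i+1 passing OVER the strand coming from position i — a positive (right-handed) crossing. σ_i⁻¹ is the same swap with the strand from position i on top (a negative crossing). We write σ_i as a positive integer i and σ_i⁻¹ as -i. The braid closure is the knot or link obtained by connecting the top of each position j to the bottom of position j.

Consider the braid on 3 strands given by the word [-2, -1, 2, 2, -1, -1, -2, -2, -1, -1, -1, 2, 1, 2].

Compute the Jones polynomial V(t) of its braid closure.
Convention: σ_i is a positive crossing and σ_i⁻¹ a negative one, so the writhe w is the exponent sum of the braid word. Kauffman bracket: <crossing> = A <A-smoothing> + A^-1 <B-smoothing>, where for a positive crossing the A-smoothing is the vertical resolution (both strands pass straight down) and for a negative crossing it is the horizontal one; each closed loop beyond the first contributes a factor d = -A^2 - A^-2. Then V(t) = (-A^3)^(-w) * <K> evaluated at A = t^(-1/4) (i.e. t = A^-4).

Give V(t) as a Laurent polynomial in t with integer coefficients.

-1 + 3*t^-1 - 4*t^-2 + 6*t^-3 - 5*t^-4 + 5*t^-5 - 4*t^-6 + 2*t^-7 - t^-8

Derivation:
The presented braid s2^-1 s1^-1 s2 s2 s1^-1 s1^-1 s2^-1 s2^-1 s1^-1 s1^-1 s1^-1 s2 s1 s2 on 3 strands reduces by inverse Markov moves (closure unchanged at each step):
  Deconjugate: the word is γ·β·γ⁻¹ with γ = s2^-1 s1^-1 (prefix) and γ⁻¹ = s1 s2 (suffix); strip both.
Reduced to β = s2 s2 s1^-1 s1^-1 s2^-1 s2^-1 s1^-1 s1^-1 s1^-1 s2 on 3 strands, 10 crossings.
Compute on β:
Braid: s2 s2 s1^-1 s1^-1 s2^-1 s2^-1 s1^-1 s1^-1 s1^-1 s2 on 3 strands, 10 crossings.
Writhe w = (#positive) - (#negative) = 3 - 7 = -4.
Enumerate smoothing states for the bracket polynomial. There are 2^10 = 1024 states.
Smooth each crossing (0=||, 1=⌣⌢); contribution A^(Σ sign_k(1-2s_k)) * d^(L-1).
Tabulate the states by total A-exponent and number of loops L (A-exp: L × count):
  A^10: L=6 ×1
  A^8: L=5 ×10
  A^6: L=4 ×41, L=6 ×4
  A^4: L=3 ×87, L=5 ×32, L=7 ×1
  A^2: L=2 ×97, L=4 ×100, L=6 ×13
  A^0: L=1 ×46, L=3 ×152, L=5 ×52, L=7 ×2
  A^-2: L=2 ×103, L=4 ×96, L=6 ×11
  A^-4: L=1 ×15, L=3 ×79, L=5 ×26
  A^-6: L=2 ×18, L=4 ×26, L=6 ×1
  A^-8: L=3 ×8, L=5 ×2
  A^-10: L=4 ×1
Each group contributes A^e * Σ count * d^(L-1):
Powers of d = -A^2 - A^-2: d^2 = A^4 + 2 + A^-4; d^3 = -A^6 - 3*A^2 - 3*A^-2 - A^-6; d^4 = A^8 + 4*A^4 + 6 + 4*A^-4 + A^-8; d^5 = -A^10 - 5*A^6 - 10*A^2 - 10*A^-2 - 5*A^-6 - A^-10; d^6 = A^12 + 6*A^8 + 15*A^4 + 20 + 15*A^-4 + 6*A^-8 + A^-12.
  A^10 * (d^5) = -A^20 - 5*A^16 - 10*A^12 - 10*A^8 - 5*A^4 - 1
  A^8 * (10*d^4) = 10*A^16 + 40*A^12 + 60*A^8 + 40*A^4 + 10
  A^6 * (41*d^3 + 4*d^5) = -4*A^16 - 61*A^12 - 163*A^8 - 163*A^4 - 61 - 4*A^-4
  A^4 * (87*d^2 + 32*d^4 + d^6) = A^16 + 38*A^12 + 230*A^8 + 386*A^4 + 230 + 38*A^-4 + A^-8
  A^2 * (97*d + 100*d^3 + 13*d^5) = -13*A^12 - 165*A^8 - 527*A^4 - 527 - 165*A^-4 - 13*A^-8
  A^0 * (46 + 152*d^2 + 52*d^4 + 2*d^6) = 2*A^12 + 64*A^8 + 390*A^4 + 702 + 390*A^-4 + 64*A^-8 + 2*A^-12
  A^-2 * (103*d + 96*d^3 + 11*d^5) = -11*A^8 - 151*A^4 - 501 - 501*A^-4 - 151*A^-8 - 11*A^-12
  A^-4 * (15 + 79*d^2 + 26*d^4) = 26*A^4 + 183 + 329*A^-4 + 183*A^-8 + 26*A^-12
  A^-6 * (18*d + 26*d^3 + d^5) = -A^4 - 31 - 106*A^-4 - 106*A^-8 - 31*A^-12 - A^-16
  A^-8 * (8*d^2 + 2*d^4) = 2 + 16*A^-4 + 28*A^-8 + 16*A^-12 + 2*A^-16
  A^-10 * (d^3) = -A^-4 - 3*A^-8 - 3*A^-12 - A^-16
Summing the groups: <K> = -A^20 + 2*A^16 - 4*A^12 + 5*A^8 - 5*A^4 + 6 - 4*A^-4 + 3*A^-8 - A^-12
Normalise by the writhe: (-A^3)^(-w) = (-A^3)^(4) = A^12, so f(A) = A^12 * <K> = -A^32 + 2*A^28 - 4*A^24 + 5*A^20 - 5*A^16 + 6*A^12 - 4*A^8 + 3*A^4 - 1.
Substitute A = t^(-1/4), i.e. A^e → t^(-e/4): V(t) = -1 + 3*t^-1 - 4*t^-2 + 6*t^-3 - 5*t^-4 + 5*t^-5 - 4*t^-6 + 2*t^-7 - t^-8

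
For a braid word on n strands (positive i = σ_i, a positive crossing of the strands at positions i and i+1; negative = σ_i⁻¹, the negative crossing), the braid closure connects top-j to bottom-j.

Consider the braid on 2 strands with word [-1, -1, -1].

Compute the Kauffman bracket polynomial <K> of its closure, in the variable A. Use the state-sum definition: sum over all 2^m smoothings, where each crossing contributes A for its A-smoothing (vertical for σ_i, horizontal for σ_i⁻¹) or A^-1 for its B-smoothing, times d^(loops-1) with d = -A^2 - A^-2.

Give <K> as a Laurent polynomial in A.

Braid: s1^-1 s1^-1 s1^-1 on 2 strands, 3 crossings.
Writhe w = (#positive) - (#negative) = 0 - 3 = -3.
State-sum expansion of <K>. There are 2^3 = 8 states.
Smooth each crossing (0=||, 1=⌣⌢); contribution A^(Σ sign_k(1-2s_k)) * d^(L-1).
  state 000: A-exp=-3, loops=2, term = A^-3 * d^1
  state 001: A-exp=-1, loops=1, term = A^-1 * d^0
  state 010: A-exp=-1, loops=1, term = A^-1 * d^0
  state 011: A-exp=+1, loops=2, term = A^1 * d^1
  state 100: A-exp=-1, loops=1, term = A^-1 * d^0
  state 101: A-exp=+1, loops=2, term = A^1 * d^1
  state 110: A-exp=+1, loops=2, term = A^1 * d^1
  state 111: A-exp=+3, loops=3, term = A^3 * d^2
Collect the terms by A-exponent (count of states per loop number):
Powers of d = -A^2 - A^-2: d^2 = A^4 + 2 + A^-4.
  A^3 * (d^2) = A^7 + 2*A^3 + A^-1
  A^1 * (3*d) = -3*A^3 - 3*A^-1
  A^-1 * (3) = 3*A^-1
  A^-3 * (d) = -A^-1 - A^-5
Summing the groups: <K> = A^7 - A^3 - A^-5

Answer: A^7 - A^3 - A^-5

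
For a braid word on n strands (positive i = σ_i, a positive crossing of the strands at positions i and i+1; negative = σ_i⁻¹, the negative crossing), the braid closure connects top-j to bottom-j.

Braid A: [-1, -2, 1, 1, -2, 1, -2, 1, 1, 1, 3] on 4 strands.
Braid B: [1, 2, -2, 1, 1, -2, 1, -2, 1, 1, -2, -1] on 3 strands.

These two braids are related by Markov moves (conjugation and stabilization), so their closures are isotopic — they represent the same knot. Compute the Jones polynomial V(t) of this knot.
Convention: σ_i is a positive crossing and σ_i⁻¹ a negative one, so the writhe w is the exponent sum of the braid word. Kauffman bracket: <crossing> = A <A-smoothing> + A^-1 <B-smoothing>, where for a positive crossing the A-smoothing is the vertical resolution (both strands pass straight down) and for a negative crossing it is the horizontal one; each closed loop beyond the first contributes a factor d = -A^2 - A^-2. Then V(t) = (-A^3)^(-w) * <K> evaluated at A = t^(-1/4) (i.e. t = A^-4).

Markov-equivalent braids have isotopic closures, hence identical knot invariants. Strip the Markov moves from each word to reach a common short braid β, then compute V(t) once on β.
Braid A: s1^-1 s2^-1 s1 s1 s2^-1 s1 s2^-1 s1 s1 s1 s3 on 4 strands reduces by inverse Markov moves (closure unchanged at each step):
  Destabilize: the word has the form β·s3 where s3 occurs only as the final letter (β ∈ B_3); drop it and the last strand → 3 strands.
  Deconjugate: the word is γ·β·γ⁻¹ with γ = s1^-1 (prefix) and γ⁻¹ = s1 (suffix); strip both.
Reduced to β = s2^-1 s1 s1 s2^-1 s1 s2^-1 s1 s1 on 3 strands, 8 crossings.
Braid B: s1 s2 s2^-1 s1 s1 s2^-1 s1 s2^-1 s1 s1 s2^-1 s1^-1 on 3 strands reduces by inverse Markov moves (closure unchanged at each step):
  Deconjugate: the word is γ·β·γ⁻¹ with γ = s1 (prefix) and γ⁻¹ = s1^-1 (suffix); strip both.
  Deconjugate: the word is γ·β·γ⁻¹ with γ = s2 (prefix) and γ⁻¹ = s2^-1 (suffix); strip both.
Reduced to β = s2^-1 s1 s1 s2^-1 s1 s2^-1 s1 s1 on 3 strands, 8 crossings.
Both give the same β = s2^-1 s1 s1 s2^-1 s1 s2^-1 s1 s1 on 3 strands, so one state sum suffices:
Braid: s2^-1 s1 s1 s2^-1 s1 s2^-1 s1 s1 on 3 strands, 8 crossings.
Writhe w = (#positive) - (#negative) = 5 - 3 = 2.
Enumerate smoothing states for the bracket polynomial. There are 2^8 = 256 states.
Smooth each crossing (0=||, 1=⌣⌢); contribution A^(Σ sign_k(1-2s_k)) * d^(L-1).
Tabulate the states by total A-exponent and number of loops L (A-exp: L × count):
  A^8: L=4 ×1
  A^6: L=3 ×8
  A^4: L=2 ×26, L=4 ×2
  A^2: L=1 ×35, L=3 ×21
  A^0: L=2 ×63, L=4 ×7
  A^-2: L=3 ×55, L=5 ×1
  A^-4: L=4 ×28
  A^-6: L=5 ×8
  A^-8: L=6 ×1
Each group contributes A^e * Σ count * d^(L-1):
Powers of d = -A^2 - A^-2: d^2 = A^4 + 2 + A^-4; d^3 = -A^6 - 3*A^2 - 3*A^-2 - A^-6; d^4 = A^8 + 4*A^4 + 6 + 4*A^-4 + A^-8; d^5 = -A^10 - 5*A^6 - 10*A^2 - 10*A^-2 - 5*A^-6 - A^-10.
  A^8 * (d^3) = -A^14 - 3*A^10 - 3*A^6 - A^2
  A^6 * (8*d^2) = 8*A^10 + 16*A^6 + 8*A^2
  A^4 * (26*d + 2*d^3) = -2*A^10 - 32*A^6 - 32*A^2 - 2*A^-2
  A^2 * (35 + 21*d^2) = 21*A^6 + 77*A^2 + 21*A^-2
  A^0 * (63*d + 7*d^3) = -7*A^6 - 84*A^2 - 84*A^-2 - 7*A^-6
  A^-2 * (55*d^2 + d^4) = A^6 + 59*A^2 + 116*A^-2 + 59*A^-6 + A^-10
  A^-4 * (28*d^3) = -28*A^2 - 84*A^-2 - 84*A^-6 - 28*A^-10
  A^-6 * (8*d^4) = 8*A^2 + 32*A^-2 + 48*A^-6 + 32*A^-10 + 8*A^-14
  A^-8 * (d^5) = -A^2 - 5*A^-2 - 10*A^-6 - 10*A^-10 - 5*A^-14 - A^-18
Summing the groups: <K> = -A^14 + 3*A^10 - 4*A^6 + 6*A^2 - 6*A^-2 + 6*A^-6 - 5*A^-10 + 3*A^-14 - A^-18
Normalise by the writhe: (-A^3)^(-w) = (-A^3)^(-2) = A^-6, so f(A) = A^-6 * <K> = -A^8 + 3*A^4 - 4 + 6*A^-4 - 6*A^-8 + 6*A^-12 - 5*A^-16 + 3*A^-20 - A^-24.
Substitute A = t^(-1/4), i.e. A^e → t^(-e/4): V(t) = -t^6 + 3*t^5 - 5*t^4 + 6*t^3 - 6*t^2 + 6*t - 4 + 3*t^-1 - t^-2

Answer: -t^6 + 3*t^5 - 5*t^4 + 6*t^3 - 6*t^2 + 6*t - 4 + 3*t^-1 - t^-2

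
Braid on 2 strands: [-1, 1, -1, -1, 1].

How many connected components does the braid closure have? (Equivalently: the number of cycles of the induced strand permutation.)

1

Derivation:
Track the strand permutation on 2 strands, starting from identity.
  step 1: s1^-1 swaps positions 1,2 -> [2 1]
  step 2: s1 swaps positions 1,2 -> [1 2]
  step 3: s1^-1 swaps positions 1,2 -> [2 1]
  step 4: s1^-1 swaps positions 1,2 -> [1 2]
  step 5: s1 swaps positions 1,2 -> [2 1]
Final permutation (position -> original strand): [2 1]
Closure components = cycle count of this permutation = 1.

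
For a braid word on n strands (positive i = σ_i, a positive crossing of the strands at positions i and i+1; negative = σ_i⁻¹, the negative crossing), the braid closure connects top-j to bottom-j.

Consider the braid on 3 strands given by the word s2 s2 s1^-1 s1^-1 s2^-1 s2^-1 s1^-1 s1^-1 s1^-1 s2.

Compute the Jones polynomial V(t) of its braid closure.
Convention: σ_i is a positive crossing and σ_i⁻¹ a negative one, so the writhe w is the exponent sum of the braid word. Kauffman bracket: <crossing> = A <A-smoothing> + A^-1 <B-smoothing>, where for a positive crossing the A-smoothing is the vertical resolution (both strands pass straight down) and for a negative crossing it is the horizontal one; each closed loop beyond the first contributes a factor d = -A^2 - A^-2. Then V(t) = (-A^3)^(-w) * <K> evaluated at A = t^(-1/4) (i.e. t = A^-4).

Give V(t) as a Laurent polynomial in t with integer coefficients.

Braid: s2 s2 s1^-1 s1^-1 s2^-1 s2^-1 s1^-1 s1^-1 s1^-1 s2 on 3 strands, 10 crossings.
Writhe w = (#positive) - (#negative) = 3 - 7 = -4.
Enumerate smoothing states for the bracket polynomial. There are 2^10 = 1024 states.
For each crossing: s=0 is the vertical smoothing, s=1 horizontal. Crossing k contributes A^(sign_k * (1 - 2*s_k)); loop factor d = -A^2 - A^-2.
Tabulate the states by total A-exponent and number of loops L (A-exp: L × count):
  A^10: L=6 ×1
  A^8: L=5 ×10
  A^6: L=4 ×41, L=6 ×4
  A^4: L=3 ×87, L=5 ×32, L=7 ×1
  A^2: L=2 ×97, L=4 ×100, L=6 ×13
  A^0: L=1 ×46, L=3 ×152, L=5 ×52, L=7 ×2
  A^-2: L=2 ×103, L=4 ×96, L=6 ×11
  A^-4: L=1 ×15, L=3 ×79, L=5 ×26
  A^-6: L=2 ×18, L=4 ×26, L=6 ×1
  A^-8: L=3 ×8, L=5 ×2
  A^-10: L=4 ×1
Each group contributes A^e * Σ count * d^(L-1):
Powers of d = -A^2 - A^-2: d^2 = A^4 + 2 + A^-4; d^3 = -A^6 - 3*A^2 - 3*A^-2 - A^-6; d^4 = A^8 + 4*A^4 + 6 + 4*A^-4 + A^-8; d^5 = -A^10 - 5*A^6 - 10*A^2 - 10*A^-2 - 5*A^-6 - A^-10; d^6 = A^12 + 6*A^8 + 15*A^4 + 20 + 15*A^-4 + 6*A^-8 + A^-12.
  A^10 * (d^5) = -A^20 - 5*A^16 - 10*A^12 - 10*A^8 - 5*A^4 - 1
  A^8 * (10*d^4) = 10*A^16 + 40*A^12 + 60*A^8 + 40*A^4 + 10
  A^6 * (41*d^3 + 4*d^5) = -4*A^16 - 61*A^12 - 163*A^8 - 163*A^4 - 61 - 4*A^-4
  A^4 * (87*d^2 + 32*d^4 + d^6) = A^16 + 38*A^12 + 230*A^8 + 386*A^4 + 230 + 38*A^-4 + A^-8
  A^2 * (97*d + 100*d^3 + 13*d^5) = -13*A^12 - 165*A^8 - 527*A^4 - 527 - 165*A^-4 - 13*A^-8
  A^0 * (46 + 152*d^2 + 52*d^4 + 2*d^6) = 2*A^12 + 64*A^8 + 390*A^4 + 702 + 390*A^-4 + 64*A^-8 + 2*A^-12
  A^-2 * (103*d + 96*d^3 + 11*d^5) = -11*A^8 - 151*A^4 - 501 - 501*A^-4 - 151*A^-8 - 11*A^-12
  A^-4 * (15 + 79*d^2 + 26*d^4) = 26*A^4 + 183 + 329*A^-4 + 183*A^-8 + 26*A^-12
  A^-6 * (18*d + 26*d^3 + d^5) = -A^4 - 31 - 106*A^-4 - 106*A^-8 - 31*A^-12 - A^-16
  A^-8 * (8*d^2 + 2*d^4) = 2 + 16*A^-4 + 28*A^-8 + 16*A^-12 + 2*A^-16
  A^-10 * (d^3) = -A^-4 - 3*A^-8 - 3*A^-12 - A^-16
Summing the groups: <K> = -A^20 + 2*A^16 - 4*A^12 + 5*A^8 - 5*A^4 + 6 - 4*A^-4 + 3*A^-8 - A^-12
Normalise by the writhe: (-A^3)^(-w) = (-A^3)^(4) = A^12, so f(A) = A^12 * <K> = -A^32 + 2*A^28 - 4*A^24 + 5*A^20 - 5*A^16 + 6*A^12 - 4*A^8 + 3*A^4 - 1.
Substitute A = t^(-1/4), i.e. A^e → t^(-e/4): V(t) = -1 + 3*t^-1 - 4*t^-2 + 6*t^-3 - 5*t^-4 + 5*t^-5 - 4*t^-6 + 2*t^-7 - t^-8

Answer: -1 + 3*t^-1 - 4*t^-2 + 6*t^-3 - 5*t^-4 + 5*t^-5 - 4*t^-6 + 2*t^-7 - t^-8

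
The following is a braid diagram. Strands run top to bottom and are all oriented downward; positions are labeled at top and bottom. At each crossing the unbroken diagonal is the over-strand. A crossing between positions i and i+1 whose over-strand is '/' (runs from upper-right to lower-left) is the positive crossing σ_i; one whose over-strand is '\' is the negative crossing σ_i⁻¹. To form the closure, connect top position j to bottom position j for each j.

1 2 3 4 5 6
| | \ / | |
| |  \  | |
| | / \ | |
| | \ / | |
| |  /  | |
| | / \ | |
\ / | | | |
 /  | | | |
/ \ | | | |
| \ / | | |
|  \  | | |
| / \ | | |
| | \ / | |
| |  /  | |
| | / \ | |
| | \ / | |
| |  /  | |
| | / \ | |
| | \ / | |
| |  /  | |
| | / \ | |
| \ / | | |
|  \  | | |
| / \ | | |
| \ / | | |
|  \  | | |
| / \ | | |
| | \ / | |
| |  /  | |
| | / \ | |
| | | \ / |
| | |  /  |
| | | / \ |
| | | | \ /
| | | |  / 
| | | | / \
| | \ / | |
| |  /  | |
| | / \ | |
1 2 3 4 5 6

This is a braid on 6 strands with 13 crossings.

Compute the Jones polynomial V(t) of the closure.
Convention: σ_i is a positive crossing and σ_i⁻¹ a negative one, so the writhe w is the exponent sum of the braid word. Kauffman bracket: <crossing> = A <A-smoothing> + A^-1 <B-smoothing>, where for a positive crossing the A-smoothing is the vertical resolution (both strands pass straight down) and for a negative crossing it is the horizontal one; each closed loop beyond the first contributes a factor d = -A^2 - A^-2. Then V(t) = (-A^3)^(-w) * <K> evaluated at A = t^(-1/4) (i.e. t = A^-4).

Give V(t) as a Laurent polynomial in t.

Reading the diagram top to bottom ('/'-over between positions i,i+1 = s_i, '\'-over = s_i^-1): braid word = s3^-1 s3 s1 s2^-1 s3 s3 s3 s2^-1 s2^-1 s3 s4 s5 s3.
The presented braid s3^-1 s3 s1 s2^-1 s3 s3 s3 s2^-1 s2^-1 s3 s4 s5 s3 on 6 strands reduces by inverse Markov moves (closure unchanged at each step):
  Deconjugate: the word is γ·β·γ⁻¹ with γ = s3^-1 (prefix) and γ⁻¹ = s3 (suffix); strip both.
  Destabilize: the word has the form β·s5 where s5 occurs only as the final letter (β ∈ B_5); drop it and the last strand → 5 strands.
  Destabilize: the word has the form β·s4 where s4 occurs only as the final letter (β ∈ B_4); drop it and the last strand → 4 strands.
Reduced to β = s3 s1 s2^-1 s3 s3 s3 s2^-1 s2^-1 s3 on 4 strands, 9 crossings.
Compute on β:
Braid: s3 s1 s2^-1 s3 s3 s3 s2^-1 s2^-1 s3 on 4 strands, 9 crossings.
Writhe w = (#positive) - (#negative) = 6 - 3 = 3.
Computing the Kauffman bracket via state sum. There are 2^9 = 512 states.
Each crossing splits two ways (0=vertical, 1=horizontal). The state's weight is A^(#A-smoothings - #B-smoothings) * d^(loops - 1).
Tabulate the states by total A-exponent and number of loops L (A-exp: L × count):
  A^9: L=5 ×1
  A^7: L=4 ×9
  A^5: L=3 ×32, L=5 ×4
  A^3: L=2 ×51, L=4 ×32, L=6 ×1
  A^1: L=1 ×27, L=3 ×81, L=5 ×18
  A^-1: L=2 ×53, L=4 ×67, L=6 ×6
  A^-3: L=3 ×50, L=5 ×33, L=7 ×1
  A^-5: L=4 ×27, L=6 ×9
  A^-7: L=5 ×8, L=7 ×1
  A^-9: L=6 ×1
Each group contributes A^e * Σ count * d^(L-1):
Powers of d = -A^2 - A^-2: d^2 = A^4 + 2 + A^-4; d^3 = -A^6 - 3*A^2 - 3*A^-2 - A^-6; d^4 = A^8 + 4*A^4 + 6 + 4*A^-4 + A^-8; d^5 = -A^10 - 5*A^6 - 10*A^2 - 10*A^-2 - 5*A^-6 - A^-10; d^6 = A^12 + 6*A^8 + 15*A^4 + 20 + 15*A^-4 + 6*A^-8 + A^-12.
  A^9 * (d^4) = A^17 + 4*A^13 + 6*A^9 + 4*A^5 + A
  A^7 * (9*d^3) = -9*A^13 - 27*A^9 - 27*A^5 - 9*A
  A^5 * (32*d^2 + 4*d^4) = 4*A^13 + 48*A^9 + 88*A^5 + 48*A + 4*A^-3
  A^3 * (51*d + 32*d^3 + d^5) = -A^13 - 37*A^9 - 157*A^5 - 157*A - 37*A^-3 - A^-7
  A^1 * (27 + 81*d^2 + 18*d^4) = 18*A^9 + 153*A^5 + 297*A + 153*A^-3 + 18*A^-7
  A^-1 * (53*d + 67*d^3 + 6*d^5) = -6*A^9 - 97*A^5 - 314*A - 314*A^-3 - 97*A^-7 - 6*A^-11
  A^-3 * (50*d^2 + 33*d^4 + d^6) = A^9 + 39*A^5 + 197*A + 318*A^-3 + 197*A^-7 + 39*A^-11 + A^-15
  A^-5 * (27*d^3 + 9*d^5) = -9*A^5 - 72*A - 171*A^-3 - 171*A^-7 - 72*A^-11 - 9*A^-15
  A^-7 * (8*d^4 + d^6) = A^5 + 14*A + 47*A^-3 + 68*A^-7 + 47*A^-11 + 14*A^-15 + A^-19
  A^-9 * (d^5) = -A - 5*A^-3 - 10*A^-7 - 10*A^-11 - 5*A^-15 - A^-19
Summing the groups: <K> = A^17 - 2*A^13 + 3*A^9 - 5*A^5 + 4*A - 5*A^-3 + 4*A^-7 - 2*A^-11 + A^-15
Normalise by the writhe: (-A^3)^(-w) = (-A^3)^(-3) = -A^-9, so f(A) = -A^-9 * <K> = -A^8 + 2*A^4 - 3 + 5*A^-4 - 4*A^-8 + 5*A^-12 - 4*A^-16 + 2*A^-20 - A^-24.
Substitute A = t^(-1/4), i.e. A^e → t^(-e/4): V(t) = -t^6 + 2*t^5 - 4*t^4 + 5*t^3 - 4*t^2 + 5*t - 3 + 2*t^-1 - t^-2

Answer: -t^6 + 2*t^5 - 4*t^4 + 5*t^3 - 4*t^2 + 5*t - 3 + 2*t^-1 - t^-2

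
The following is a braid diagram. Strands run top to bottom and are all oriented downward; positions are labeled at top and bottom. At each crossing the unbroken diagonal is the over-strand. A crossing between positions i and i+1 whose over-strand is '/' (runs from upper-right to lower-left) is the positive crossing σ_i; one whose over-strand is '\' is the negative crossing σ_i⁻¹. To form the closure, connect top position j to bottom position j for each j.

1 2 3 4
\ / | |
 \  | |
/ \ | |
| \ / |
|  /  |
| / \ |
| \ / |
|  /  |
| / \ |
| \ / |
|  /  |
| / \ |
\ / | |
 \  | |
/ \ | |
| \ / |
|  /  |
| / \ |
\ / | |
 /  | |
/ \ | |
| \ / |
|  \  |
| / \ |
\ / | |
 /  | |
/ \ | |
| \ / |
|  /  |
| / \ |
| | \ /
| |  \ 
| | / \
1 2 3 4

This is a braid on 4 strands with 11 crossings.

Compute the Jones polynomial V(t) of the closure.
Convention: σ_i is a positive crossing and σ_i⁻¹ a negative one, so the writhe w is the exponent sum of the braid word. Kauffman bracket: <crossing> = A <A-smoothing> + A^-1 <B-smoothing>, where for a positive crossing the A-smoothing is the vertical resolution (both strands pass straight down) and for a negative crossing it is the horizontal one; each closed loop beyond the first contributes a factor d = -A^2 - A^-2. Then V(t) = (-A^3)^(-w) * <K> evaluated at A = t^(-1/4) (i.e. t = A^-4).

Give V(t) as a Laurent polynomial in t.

-t^8 + t^7 - 2*t^6 + 3*t^5 - 3*t^4 + 4*t^3 - 2*t^2 + 2*t - 1

Derivation:
Reading the diagram top to bottom ('/'-over between positions i,i+1 = s_i, '\'-over = s_i^-1): braid word = s1^-1 s2 s2 s2 s1^-1 s2 s1 s2^-1 s1 s2 s3^-1.
The presented braid s1^-1 s2 s2 s2 s1^-1 s2 s1 s2^-1 s1 s2 s3^-1 on 4 strands reduces by inverse Markov moves (closure unchanged at each step):
  Destabilize: the word has the form β·s3^-1 where s3^-1 occurs only as the final letter (β ∈ B_3); drop it and the last strand → 3 strands.
Reduced to β = s1^-1 s2 s2 s2 s1^-1 s2 s1 s2^-1 s1 s2 on 3 strands, 10 crossings.
Compute on β:
Braid: s1^-1 s2 s2 s2 s1^-1 s2 s1 s2^-1 s1 s2 on 3 strands, 10 crossings.
Writhe w = (#positive) - (#negative) = 7 - 3 = 4.
Enumerate smoothing states for the bracket polynomial. There are 2^10 = 1024 states.
Smooth each crossing (0=||, 1=⌣⌢); contribution A^(Σ sign_k(1-2s_k)) * d^(L-1).
Tabulate the states by total A-exponent and number of loops L (A-exp: L × count):
  A^10: L=2 ×1
  A^8: L=1 ×5, L=3 ×5
  A^6: L=2 ×39, L=4 ×6
  A^4: L=1 ×34, L=3 ×85, L=5 ×1
  A^2: L=2 ×138, L=4 ×72
  A^0: L=1 ×48, L=3 ×167, L=5 ×37
  A^-2: L=2 ×91, L=4 ×109, L=6 ×10
  A^-4: L=3 ×82, L=5 ×37, L=7 ×1
  A^-6: L=4 ×40, L=6 ×5
  A^-8: L=5 ×10
  A^-10: L=6 ×1
Each group contributes A^e * Σ count * d^(L-1):
Powers of d = -A^2 - A^-2: d^2 = A^4 + 2 + A^-4; d^3 = -A^6 - 3*A^2 - 3*A^-2 - A^-6; d^4 = A^8 + 4*A^4 + 6 + 4*A^-4 + A^-8; d^5 = -A^10 - 5*A^6 - 10*A^2 - 10*A^-2 - 5*A^-6 - A^-10; d^6 = A^12 + 6*A^8 + 15*A^4 + 20 + 15*A^-4 + 6*A^-8 + A^-12.
  A^10 * (d) = -A^12 - A^8
  A^8 * (5 + 5*d^2) = 5*A^12 + 15*A^8 + 5*A^4
  A^6 * (39*d + 6*d^3) = -6*A^12 - 57*A^8 - 57*A^4 - 6
  A^4 * (34 + 85*d^2 + d^4) = A^12 + 89*A^8 + 210*A^4 + 89 + A^-4
  A^2 * (138*d + 72*d^3) = -72*A^8 - 354*A^4 - 354 - 72*A^-4
  A^0 * (48 + 167*d^2 + 37*d^4) = 37*A^8 + 315*A^4 + 604 + 315*A^-4 + 37*A^-8
  A^-2 * (91*d + 109*d^3 + 10*d^5) = -10*A^8 - 159*A^4 - 518 - 518*A^-4 - 159*A^-8 - 10*A^-12
  A^-4 * (82*d^2 + 37*d^4 + d^6) = A^8 + 43*A^4 + 245 + 406*A^-4 + 245*A^-8 + 43*A^-12 + A^-16
  A^-6 * (40*d^3 + 5*d^5) = -5*A^4 - 65 - 170*A^-4 - 170*A^-8 - 65*A^-12 - 5*A^-16
  A^-8 * (10*d^4) = 10 + 40*A^-4 + 60*A^-8 + 40*A^-12 + 10*A^-16
  A^-10 * (d^5) = -1 - 5*A^-4 - 10*A^-8 - 10*A^-12 - 5*A^-16 - A^-20
Summing the groups: <K> = -A^12 + 2*A^8 - 2*A^4 + 4 - 3*A^-4 + 3*A^-8 - 2*A^-12 + A^-16 - A^-20
Normalise by the writhe: (-A^3)^(-w) = (-A^3)^(-4) = A^-12, so f(A) = A^-12 * <K> = -1 + 2*A^-4 - 2*A^-8 + 4*A^-12 - 3*A^-16 + 3*A^-20 - 2*A^-24 + A^-28 - A^-32.
Substitute A = t^(-1/4), i.e. A^e → t^(-e/4): V(t) = -t^8 + t^7 - 2*t^6 + 3*t^5 - 3*t^4 + 4*t^3 - 2*t^2 + 2*t - 1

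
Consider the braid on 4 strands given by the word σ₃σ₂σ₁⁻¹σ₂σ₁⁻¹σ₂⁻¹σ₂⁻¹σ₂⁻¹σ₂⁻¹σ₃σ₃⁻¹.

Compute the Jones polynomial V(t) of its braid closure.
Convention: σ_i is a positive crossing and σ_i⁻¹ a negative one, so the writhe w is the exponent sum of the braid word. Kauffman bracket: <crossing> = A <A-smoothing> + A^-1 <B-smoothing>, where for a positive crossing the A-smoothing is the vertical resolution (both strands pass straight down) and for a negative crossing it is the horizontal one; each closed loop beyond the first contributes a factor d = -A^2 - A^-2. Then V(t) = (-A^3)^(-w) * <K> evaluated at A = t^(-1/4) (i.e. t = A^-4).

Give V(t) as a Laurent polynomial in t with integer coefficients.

The presented braid s3 s2 s1^-1 s2 s1^-1 s2^-1 s2^-1 s2^-1 s2^-1 s3 s3^-1 on 4 strands reduces by inverse Markov moves (closure unchanged at each step):
  Deconjugate: the word is γ·β·γ⁻¹ with γ = s3 (prefix) and γ⁻¹ = s3^-1 (suffix); strip both.
  Destabilize: the word has the form β·s3 where s3 occurs only as the final letter (β ∈ B_3); drop it and the last strand → 3 strands.
  Deconjugate: the word is γ·β·γ⁻¹ with γ = s2 (prefix) and γ⁻¹ = s2^-1 (suffix); strip both.
Reduced to β = s1^-1 s2 s1^-1 s2^-1 s2^-1 s2^-1 on 3 strands, 6 crossings.
Compute on β:
Braid: s1^-1 s2 s1^-1 s2^-1 s2^-1 s2^-1 on 3 strands, 6 crossings.
Writhe w = (#positive) - (#negative) = 1 - 5 = -4.
Enumerate smoothing states for the bracket polynomial. There are 2^6 = 64 states.
Each crossing splits two ways (0=vertical, 1=horizontal). The state's weight is A^(#A-smoothings - #B-smoothings) * d^(loops - 1).
Tabulate the states by total A-exponent and number of loops L (A-exp: L × count):
  A^6: L=4 ×1
  A^4: L=3 ×6
  A^2: L=2 ×12, L=4 ×3
  A^0: L=1 ×9, L=3 ×10, L=5 ×1
  A^-2: L=2 ×12, L=4 ×3
  A^-4: L=1 ×2, L=3 ×4
  A^-6: L=2 ×1
Each group contributes A^e * Σ count * d^(L-1):
Powers of d = -A^2 - A^-2: d^2 = A^4 + 2 + A^-4; d^3 = -A^6 - 3*A^2 - 3*A^-2 - A^-6; d^4 = A^8 + 4*A^4 + 6 + 4*A^-4 + A^-8.
  A^6 * (d^3) = -A^12 - 3*A^8 - 3*A^4 - 1
  A^4 * (6*d^2) = 6*A^8 + 12*A^4 + 6
  A^2 * (12*d + 3*d^3) = -3*A^8 - 21*A^4 - 21 - 3*A^-4
  A^0 * (9 + 10*d^2 + d^4) = A^8 + 14*A^4 + 35 + 14*A^-4 + A^-8
  A^-2 * (12*d + 3*d^3) = -3*A^4 - 21 - 21*A^-4 - 3*A^-8
  A^-4 * (2 + 4*d^2) = 4 + 10*A^-4 + 4*A^-8
  A^-6 * (d) = -A^-4 - A^-8
Summing the groups: <K> = -A^12 + A^8 - A^4 + 2 - A^-4 + A^-8
Normalise by the writhe: (-A^3)^(-w) = (-A^3)^(4) = A^12, so f(A) = A^12 * <K> = -A^24 + A^20 - A^16 + 2*A^12 - A^8 + A^4.
Substitute A = t^(-1/4), i.e. A^e → t^(-e/4): V(t) = t^-1 - t^-2 + 2*t^-3 - t^-4 + t^-5 - t^-6

Answer: t^-1 - t^-2 + 2*t^-3 - t^-4 + t^-5 - t^-6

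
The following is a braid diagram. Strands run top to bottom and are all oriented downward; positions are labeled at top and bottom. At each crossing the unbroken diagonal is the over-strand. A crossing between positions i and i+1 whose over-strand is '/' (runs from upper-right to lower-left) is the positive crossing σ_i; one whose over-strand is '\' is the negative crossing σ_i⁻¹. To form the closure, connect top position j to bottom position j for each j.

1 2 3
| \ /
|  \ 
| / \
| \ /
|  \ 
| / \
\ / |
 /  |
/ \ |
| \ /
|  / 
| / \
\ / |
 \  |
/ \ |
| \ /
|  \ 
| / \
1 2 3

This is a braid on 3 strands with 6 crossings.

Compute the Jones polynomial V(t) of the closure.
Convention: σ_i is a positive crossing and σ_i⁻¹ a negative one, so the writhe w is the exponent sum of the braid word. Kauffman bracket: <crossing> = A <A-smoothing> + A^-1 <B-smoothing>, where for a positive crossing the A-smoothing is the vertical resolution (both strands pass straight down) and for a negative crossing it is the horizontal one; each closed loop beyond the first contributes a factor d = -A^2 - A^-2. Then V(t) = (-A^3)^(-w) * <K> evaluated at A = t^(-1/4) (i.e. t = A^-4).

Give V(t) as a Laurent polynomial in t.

Reading the diagram top to bottom ('/'-over between positions i,i+1 = s_i, '\'-over = s_i^-1): braid word = s2^-1 s2^-1 s1 s2 s1^-1 s2^-1.
Braid: s2^-1 s2^-1 s1 s2 s1^-1 s2^-1 on 3 strands, 6 crossings.
Writhe w = (#positive) - (#negative) = 2 - 4 = -2.
State-sum expansion of <K>. There are 2^6 = 64 states.
Smooth each crossing (0=||, 1=⌣⌢); contribution A^(Σ sign_k(1-2s_k)) * d^(L-1).
Tabulate the states by total A-exponent and number of loops L (A-exp: L × count):
  A^6: L=3 ×1
  A^4: L=2 ×3, L=4 ×3
  A^2: L=1 ×3, L=3 ×11, L=5 ×1
  A^0: L=2 ×16, L=4 ×4
  A^-2: L=1 ×7, L=3 ×8
  A^-4: L=2 ×6
  A^-6: L=1 ×1
Each group contributes A^e * Σ count * d^(L-1):
Powers of d = -A^2 - A^-2: d^2 = A^4 + 2 + A^-4; d^3 = -A^6 - 3*A^2 - 3*A^-2 - A^-6; d^4 = A^8 + 4*A^4 + 6 + 4*A^-4 + A^-8.
  A^6 * (d^2) = A^10 + 2*A^6 + A^2
  A^4 * (3*d + 3*d^3) = -3*A^10 - 12*A^6 - 12*A^2 - 3*A^-2
  A^2 * (3 + 11*d^2 + d^4) = A^10 + 15*A^6 + 31*A^2 + 15*A^-2 + A^-6
  A^0 * (16*d + 4*d^3) = -4*A^6 - 28*A^2 - 28*A^-2 - 4*A^-6
  A^-2 * (7 + 8*d^2) = 8*A^2 + 23*A^-2 + 8*A^-6
  A^-4 * (6*d) = -6*A^-2 - 6*A^-6
  A^-6 * (1) = A^-6
Summing the groups: <K> = -A^10 + A^6 + A^-2
Normalise by the writhe: (-A^3)^(-w) = (-A^3)^(2) = A^6, so f(A) = A^6 * <K> = -A^16 + A^12 + A^4.
Substitute A = t^(-1/4), i.e. A^e → t^(-e/4): V(t) = t^-1 + t^-3 - t^-4

Answer: t^-1 + t^-3 - t^-4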